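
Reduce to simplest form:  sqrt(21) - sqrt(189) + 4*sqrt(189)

sqrt(21) = sqrt(21); sqrt(189) = 3*sqrt(21); 4*sqrt(189) = 12*sqrt(21)
Combine: (1 - 3 + 12)·sqrt(21) = 10*sqrt(21)

10*sqrt(21)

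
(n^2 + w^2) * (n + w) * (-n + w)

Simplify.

-n^4 + w^4

Pair the conjugate factors: (w+n)(w-n) = -n^2 + w^2, then repeat with the next factor.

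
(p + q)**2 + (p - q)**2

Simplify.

2*p**2 + 2*q**2

Binomially expand both and collect terms in p, q.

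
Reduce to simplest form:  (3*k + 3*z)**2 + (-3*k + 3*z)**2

18*k**2 + 18*z**2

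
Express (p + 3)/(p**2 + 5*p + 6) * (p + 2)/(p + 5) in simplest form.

Factor: p**2 + 5*p + 6 = (p + 3)*(p + 2)
Cancel the common factors (p + 3), (p + 2).

1/(p + 5)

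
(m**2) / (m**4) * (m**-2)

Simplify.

m**(-4)

Quotient: (m**-2)
Multiply by (m**-2): add exponents.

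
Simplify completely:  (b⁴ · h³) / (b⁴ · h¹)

Quotient: h²

h²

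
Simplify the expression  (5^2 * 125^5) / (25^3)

5^11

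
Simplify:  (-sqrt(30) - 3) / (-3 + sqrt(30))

Multiply numerator and denominator by -sqrt(30) - 3.
Denominator becomes -21; numerator becomes 6*sqrt(30) + 39.

-(3 + sqrt(30))^2/21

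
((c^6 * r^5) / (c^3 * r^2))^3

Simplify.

c^9*r^9

Inside the bracket: c^3 * r^3
Raise to the power 3: c^9 * r^9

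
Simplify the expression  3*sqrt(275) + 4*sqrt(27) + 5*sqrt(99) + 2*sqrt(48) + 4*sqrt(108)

3*sqrt(275) = 15*sqrt(11); 4*sqrt(27) = 12*sqrt(3); 5*sqrt(99) = 15*sqrt(11); 2*sqrt(48) = 8*sqrt(3); 4*sqrt(108) = 24*sqrt(3)

44*sqrt(3) + 30*sqrt(11)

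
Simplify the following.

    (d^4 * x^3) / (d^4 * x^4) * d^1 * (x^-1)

d/x^2

Quotient: (x^-1)
Multiply by d^1 * (x^-1): add exponents.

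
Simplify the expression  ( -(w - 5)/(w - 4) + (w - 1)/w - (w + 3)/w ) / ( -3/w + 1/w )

Numerator: -(w - 5)/(w - 4) + (w - 1)/w - (w + 3)/w = (-w² + w + 16)/(w² - 4*w)
Denominator: -3/w + 1/w = -2/w
Divide: ((-w² + w + 16)/(w² - 4*w)) · (-w/2) = (w² - w - 16)/(2*w - 8)

(w² - w - 16)/(2*w - 8)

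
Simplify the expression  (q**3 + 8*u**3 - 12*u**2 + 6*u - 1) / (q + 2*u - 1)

q**2 - 2*q*u + q + 4*u**2 - 4*u + 1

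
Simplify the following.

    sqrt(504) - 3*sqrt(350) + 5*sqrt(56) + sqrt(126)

sqrt(504) = 6*sqrt(14); 3*sqrt(350) = 15*sqrt(14); 5*sqrt(56) = 10*sqrt(14); sqrt(126) = 3*sqrt(14)
Combine: (6 - 15 + 10 + 3)·sqrt(14) = 4*sqrt(14)

4*sqrt(14)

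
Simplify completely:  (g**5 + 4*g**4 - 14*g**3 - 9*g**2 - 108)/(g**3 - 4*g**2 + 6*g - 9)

g**2 + 8*g + 12

Factor: g**5 + 4*g**4 - 14*g**3 - 9*g**2 - 108 = (g**2 - g + 3)*(g + 6)*(g + 2)*(g - 3);  g**3 - 4*g**2 + 6*g - 9 = (g - 3)*(g**2 - g + 3)
Cancel the common factors (g**2 - g + 3), (g - 3).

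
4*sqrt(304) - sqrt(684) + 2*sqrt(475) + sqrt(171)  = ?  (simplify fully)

23*sqrt(19)

4*sqrt(304) = 16*sqrt(19); sqrt(684) = 6*sqrt(19); 2*sqrt(475) = 10*sqrt(19); sqrt(171) = 3*sqrt(19)
Combine: (16 - 6 + 10 + 3)·sqrt(19) = 23*sqrt(19)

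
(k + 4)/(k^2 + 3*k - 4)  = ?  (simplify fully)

1/(k - 1)

Factor: k^2 + 3*k - 4 = (k - 1)*(k + 4)
Cancel the common factor (k + 4).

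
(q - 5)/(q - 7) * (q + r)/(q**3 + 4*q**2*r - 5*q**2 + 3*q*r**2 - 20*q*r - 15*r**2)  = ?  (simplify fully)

Factor: q**3 + 4*q**2*r - 5*q**2 + 3*q*r**2 - 20*q*r - 15*r**2 = (q + r)*(q - 5)*(q + 3*r)
Cancel the common factors (q - 5), (q + r).

1/(q**2 + 3*q*r - 7*q - 21*r)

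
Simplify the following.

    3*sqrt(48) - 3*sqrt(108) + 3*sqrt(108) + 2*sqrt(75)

22*sqrt(3)

3*sqrt(48) = 12*sqrt(3); 3*sqrt(108) = 18*sqrt(3); 3*sqrt(108) = 18*sqrt(3); 2*sqrt(75) = 10*sqrt(3)
Combine: (12 - 18 + 18 + 10)·sqrt(3) = 22*sqrt(3)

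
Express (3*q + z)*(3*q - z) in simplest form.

9*q^2 - z^2

(3*q)^2 - (z)^2 = 9*q^2 - z^2.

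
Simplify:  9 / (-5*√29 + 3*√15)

Multiply numerator and denominator by 3*√15 + 5*√29.
Denominator becomes -590; numerator becomes 27*√15 + 45*√29.

(-45*√29 - 27*√15)/590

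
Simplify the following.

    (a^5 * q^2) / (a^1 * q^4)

a^4/q^2

Quotient: a^4 * (q^-2)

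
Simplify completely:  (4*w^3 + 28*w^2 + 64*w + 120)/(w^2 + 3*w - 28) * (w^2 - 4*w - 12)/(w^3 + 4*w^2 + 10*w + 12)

Factor: 4*w^3 + 28*w^2 + 64*w + 120 = 4*(w + 5)*(w^2 + 2*w + 6);  w^2 + 3*w - 28 = (w + 7)*(w - 4);  w^2 - 4*w - 12 = (w + 2)*(w - 6);  w^3 + 4*w^2 + 10*w + 12 = (w + 2)*(w^2 + 2*w + 6)
Cancel the common factors (w^2 + 2*w + 6), (w + 2).

(4*w^2 - 4*w - 120)/(w^2 + 3*w - 28)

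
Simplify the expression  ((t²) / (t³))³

t^(-3)

Inside the bracket: (t^-1)
Raise to the power 3: (t^-3)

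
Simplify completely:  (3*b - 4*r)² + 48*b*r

(3*b + 4*r)²

After expansion: 9*b² + 24*b*r + 16*r² — a perfect-square trinomial.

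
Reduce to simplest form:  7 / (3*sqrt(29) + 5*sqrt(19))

(-21*sqrt(29) + 35*sqrt(19))/214

Multiply numerator and denominator by -5*sqrt(19) + 3*sqrt(29).
Denominator becomes -214; numerator becomes -35*sqrt(19) + 21*sqrt(29).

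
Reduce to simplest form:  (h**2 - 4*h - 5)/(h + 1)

h - 5

Factor: h**2 - 4*h - 5 = (h + 1)*(h - 5)
Cancel the common factor (h + 1).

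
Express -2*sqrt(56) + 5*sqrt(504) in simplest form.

26*sqrt(14)

2*sqrt(56) = 4*sqrt(14); 5*sqrt(504) = 30*sqrt(14)
Combine: (-4 + 30)·sqrt(14) = 26*sqrt(14)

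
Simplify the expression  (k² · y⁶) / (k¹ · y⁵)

Quotient: k¹ · y¹

k*y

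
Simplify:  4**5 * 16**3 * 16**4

2**38

4**5 = 2**10; 16**3 = 2**12; 16**4 = 2**16
Combine exponents: 2**38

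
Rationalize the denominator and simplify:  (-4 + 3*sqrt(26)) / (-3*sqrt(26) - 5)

Multiply numerator and denominator by -5 + 3*sqrt(26).
Denominator becomes -209; numerator becomes -27*sqrt(26) + 254.

(-254 + 27*sqrt(26))/209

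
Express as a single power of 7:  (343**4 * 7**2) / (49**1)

343**4 = 7**12; 7**2 = 7**2; 49**1 = 7**2
Combine exponents: 7**12

7**12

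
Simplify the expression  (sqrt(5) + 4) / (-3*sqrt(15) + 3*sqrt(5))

Multiply numerator and denominator by 3*sqrt(5) + 3*sqrt(15).
Denominator becomes -90; numerator becomes 15 + 15*sqrt(3) + 12*sqrt(5) + 12*sqrt(15).

(-4*sqrt(15) - 4*sqrt(5) - 5*sqrt(3) - 5)/30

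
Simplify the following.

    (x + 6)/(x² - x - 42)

1/(x - 7)

Factor: x² - x - 42 = (x + 6)·(x - 7)
Cancel the common factor (x + 6).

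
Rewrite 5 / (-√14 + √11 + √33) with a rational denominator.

(-75*√14 - 20*√33 + 90*√11 + 55*√42)/276

Group as (√11 + √33) - √14; multiply by (√11 + √33) + √14, then rationalise the remaining surd.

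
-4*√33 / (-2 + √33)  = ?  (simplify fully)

(-132 - 8*√33)/29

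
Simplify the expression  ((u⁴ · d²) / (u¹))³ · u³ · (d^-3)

d³*u^12

Inside the bracket: u³ · d²
Raise to the power 3: u⁹ · d⁶
Multiply by u³ · (d^-3): add exponents.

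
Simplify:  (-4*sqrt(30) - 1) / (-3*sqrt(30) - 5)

(-17*sqrt(30) + 355)/245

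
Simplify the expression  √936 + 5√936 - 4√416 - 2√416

12*√26

√936 = 6*√26; 5√936 = 30*√26; 4√416 = 16*√26; 2√416 = 8*√26
Combine: (6 + 30 - 16 - 8)·√26 = 12*√26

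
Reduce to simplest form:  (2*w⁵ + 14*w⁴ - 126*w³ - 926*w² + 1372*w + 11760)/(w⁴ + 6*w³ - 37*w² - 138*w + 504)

Factor: 2*w⁵ + 14*w⁴ - 126*w³ - 926*w² + 1372*w + 11760 = 2·(w + 6)·(w + 5)·(w - 4)·(w - 7)·(w + 7);  w⁴ + 6*w³ - 37*w² - 138*w + 504 = (w - 3)·(w + 7)·(w - 4)·(w + 6)
Cancel the common factors (w + 6), (w + 7), (w - 4).

(2*w² - 4*w - 70)/(w - 3)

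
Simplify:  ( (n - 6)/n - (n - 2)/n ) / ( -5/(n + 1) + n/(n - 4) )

Numerator: (n - 6)/n - (n - 2)/n = -4/n
Denominator: -5/(n + 1) + n/(n - 4) = (n² - 4*n + 20)/(n² - 3*n - 4)
Divide: (-4/n) · ((n² - 3*n - 4)/(n² - 4*n + 20)) = (-4*n² + 12*n + 16)/(n³ - 4*n² + 20*n)

(-4*n² + 12*n + 16)/(n³ - 4*n² + 20*n)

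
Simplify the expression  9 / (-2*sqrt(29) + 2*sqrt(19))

Multiply numerator and denominator by 2*sqrt(19) + 2*sqrt(29).
Denominator becomes -40; numerator becomes 18*sqrt(19) + 18*sqrt(29).

(-9*sqrt(29) - 9*sqrt(19))/20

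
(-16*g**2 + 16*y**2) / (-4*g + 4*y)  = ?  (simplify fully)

4*g + 4*y

Factor (4*y)**2 - (4*g)**2 and cancel (-4*g + 4*y).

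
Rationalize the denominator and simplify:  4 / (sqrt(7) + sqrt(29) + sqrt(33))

Group as (sqrt(7) + sqrt(29)) + sqrt(33); multiply by (sqrt(7) + sqrt(29)) - sqrt(33), then rationalise the remaining surd.

(-8*sqrt(6699) + 12*sqrt(33) + 44*sqrt(29) + 220*sqrt(7))/803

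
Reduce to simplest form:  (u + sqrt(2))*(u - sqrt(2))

Difference of squares with P = u, Q = sqrt(2).

u**2 - 2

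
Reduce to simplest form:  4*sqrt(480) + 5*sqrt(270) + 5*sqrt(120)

41*sqrt(30)

4*sqrt(480) = 16*sqrt(30); 5*sqrt(270) = 15*sqrt(30); 5*sqrt(120) = 10*sqrt(30)
Combine: (16 + 15 + 10)·sqrt(30) = 41*sqrt(30)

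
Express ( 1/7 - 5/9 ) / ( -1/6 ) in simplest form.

52/21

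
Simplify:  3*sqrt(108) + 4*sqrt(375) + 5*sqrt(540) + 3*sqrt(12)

24*sqrt(3) + 50*sqrt(15)

3*sqrt(108) = 18*sqrt(3); 4*sqrt(375) = 20*sqrt(15); 5*sqrt(540) = 30*sqrt(15); 3*sqrt(12) = 6*sqrt(3)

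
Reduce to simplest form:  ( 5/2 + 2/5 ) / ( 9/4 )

58/45

Numerator: 5/2 + 2/5 = 29/10
Denominator: 9/4 = 9/4
Divide: (29/10) · (4/9) = 58/45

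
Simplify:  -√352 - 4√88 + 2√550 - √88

-4*√22

√352 = 4*√22; 4√88 = 8*√22; 2√550 = 10*√22; √88 = 2*√22
Combine: (-4 - 8 + 10 - 2)·√22 = -4*√22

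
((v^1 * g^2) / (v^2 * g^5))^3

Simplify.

Inside the bracket: (v^-1) * (g^-3)
Raise to the power 3: (v^-3) * (g^-9)

1/(g^9*v^3)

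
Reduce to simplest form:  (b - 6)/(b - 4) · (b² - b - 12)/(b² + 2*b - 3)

(b - 6)/(b - 1)

Factor: b² - b - 12 = (b + 3)·(b - 4);  b² + 2*b - 3 = (b + 3)·(b - 1)
Cancel the common factors (b - 4), (b + 3).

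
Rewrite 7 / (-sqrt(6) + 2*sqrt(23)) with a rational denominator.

Multiply numerator and denominator by sqrt(6) + 2*sqrt(23).
Denominator becomes 86; numerator becomes 7*sqrt(6) + 14*sqrt(23).

(7*sqrt(6) + 14*sqrt(23))/86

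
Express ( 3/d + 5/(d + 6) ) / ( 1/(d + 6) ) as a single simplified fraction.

(8*d + 18)/d

Numerator: 3/d + 5/(d + 6) = (8*d + 18)/(d² + 6*d)
Denominator: 1/(d + 6) = 1/(d + 6)
Divide: ((8*d + 18)/(d² + 6*d)) · (d + 6) = (8*d + 18)/d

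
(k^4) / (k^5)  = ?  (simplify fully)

Quotient: (k^-1)

1/k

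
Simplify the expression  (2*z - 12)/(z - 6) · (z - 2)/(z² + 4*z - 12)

2/(z + 6)

Factor: 2*z - 12 = 2·(z - 6);  z² + 4*z - 12 = (z + 6)·(z - 2)
Cancel the common factors (z - 2), (z - 6).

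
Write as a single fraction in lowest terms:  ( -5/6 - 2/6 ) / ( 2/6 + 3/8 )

Numerator: -5/6 - 2/6 = -7/6
Denominator: 2/6 + 3/8 = 17/24
Divide: (-7/6) · (24/17) = -28/17

-28/17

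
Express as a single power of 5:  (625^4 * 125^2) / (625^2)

5^14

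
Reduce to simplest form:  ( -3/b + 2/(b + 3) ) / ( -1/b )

(b + 9)/(b + 3)

Numerator: -3/b + 2/(b + 3) = (-b - 9)/(b^2 + 3*b)
Denominator: -1/b = -1/b
Divide: ((-b - 9)/(b^2 + 3*b)) · (-b) = (b + 9)/(b + 3)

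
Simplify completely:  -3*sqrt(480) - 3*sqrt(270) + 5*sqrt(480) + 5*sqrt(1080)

3*sqrt(480) = 12*sqrt(30); 3*sqrt(270) = 9*sqrt(30); 5*sqrt(480) = 20*sqrt(30); 5*sqrt(1080) = 30*sqrt(30)
Combine: (-12 - 9 + 20 + 30)·sqrt(30) = 29*sqrt(30)

29*sqrt(30)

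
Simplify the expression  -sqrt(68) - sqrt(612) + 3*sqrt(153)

sqrt(68) = 2*sqrt(17); sqrt(612) = 6*sqrt(17); 3*sqrt(153) = 9*sqrt(17)
Combine: (-2 - 6 + 9)·sqrt(17) = sqrt(17)

sqrt(17)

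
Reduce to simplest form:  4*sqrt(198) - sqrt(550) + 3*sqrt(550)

22*sqrt(22)

4*sqrt(198) = 12*sqrt(22); sqrt(550) = 5*sqrt(22); 3*sqrt(550) = 15*sqrt(22)
Combine: (12 - 5 + 15)·sqrt(22) = 22*sqrt(22)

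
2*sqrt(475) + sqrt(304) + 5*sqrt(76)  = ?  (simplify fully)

2*sqrt(475) = 10*sqrt(19); sqrt(304) = 4*sqrt(19); 5*sqrt(76) = 10*sqrt(19)
Combine: (10 + 4 + 10)·sqrt(19) = 24*sqrt(19)

24*sqrt(19)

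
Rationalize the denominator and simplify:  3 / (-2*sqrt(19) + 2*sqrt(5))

(-3*sqrt(19) - 3*sqrt(5))/28

Multiply numerator and denominator by 2*sqrt(5) + 2*sqrt(19).
Denominator becomes -56; numerator becomes 6*sqrt(5) + 6*sqrt(19).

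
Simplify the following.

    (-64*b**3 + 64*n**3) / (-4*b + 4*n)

(4*n)**3 - (4*b)**3 = (-4*b + 4*n)(16*b**2 + 16*b*n + 16*n**2).

16*b**2 + 16*b*n + 16*n**2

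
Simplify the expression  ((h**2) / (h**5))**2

Inside the bracket: (h**-3)
Raise to the power 2: (h**-6)

h**(-6)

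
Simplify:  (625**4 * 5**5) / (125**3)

625**4 = 5**16; 5**5 = 5**5; 125**3 = 5**9
Combine exponents: 5**12

5**12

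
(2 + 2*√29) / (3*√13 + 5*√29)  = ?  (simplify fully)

(-3*√377 - 3*√13 + 5*√29 + 145)/304

Multiply numerator and denominator by -3*√13 + 5*√29.
Denominator becomes 608; numerator becomes -6*√377 - 6*√13 + 10*√29 + 290.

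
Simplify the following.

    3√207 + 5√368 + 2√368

3√207 = 9*√23; 5√368 = 20*√23; 2√368 = 8*√23
Combine: (9 + 20 + 8)·√23 = 37*√23

37*√23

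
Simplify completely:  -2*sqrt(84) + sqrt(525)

sqrt(21)

2*sqrt(84) = 4*sqrt(21); sqrt(525) = 5*sqrt(21)
Combine: (-4 + 5)·sqrt(21) = sqrt(21)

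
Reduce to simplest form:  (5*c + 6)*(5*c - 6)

Product of conjugates: (P+Q)(P-Q) = P**2 - Q**2.

25*c**2 - 36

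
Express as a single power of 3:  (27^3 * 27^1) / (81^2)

27^3 = 3^9; 27^1 = 3^3; 81^2 = 3^8
Combine exponents: 3^4

3^4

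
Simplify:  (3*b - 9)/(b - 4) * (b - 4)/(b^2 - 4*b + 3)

Factor: 3*b - 9 = 3*(b - 3);  b^2 - 4*b + 3 = (b - 1)*(b - 3)
Cancel the common factors (b - 3), (b - 4).

3/(b - 1)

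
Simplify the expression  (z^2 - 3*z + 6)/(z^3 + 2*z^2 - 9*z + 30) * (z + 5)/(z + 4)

1/(z + 4)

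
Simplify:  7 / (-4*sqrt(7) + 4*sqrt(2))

Multiply numerator and denominator by 4*sqrt(2) + 4*sqrt(7).
Denominator becomes -80; numerator becomes 28*sqrt(2) + 28*sqrt(7).

(-7*sqrt(7) - 7*sqrt(2))/20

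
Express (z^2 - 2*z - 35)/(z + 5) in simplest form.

Factor: z^2 - 2*z - 35 = (z - 7)*(z + 5)
Cancel the common factor (z + 5).

z - 7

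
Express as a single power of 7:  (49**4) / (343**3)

49**4 = 7**8; 343**3 = 7**9
Combine exponents: 7**(-1)

7**(-1)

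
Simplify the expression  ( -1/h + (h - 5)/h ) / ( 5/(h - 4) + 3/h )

(h^2 - 10*h + 24)/(8*h - 12)

Numerator: -1/h + (h - 5)/h = (h - 6)/h
Denominator: 5/(h - 4) + 3/h = (8*h - 12)/(h^2 - 4*h)
Divide: ((h - 6)/h) · ((h^2 - 4*h)/(8*h - 12)) = (h^2 - 10*h + 24)/(8*h - 12)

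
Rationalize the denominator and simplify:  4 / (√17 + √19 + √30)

Group as (√19 + √30) + √17; multiply by (√19 + √30) - √17, then rationalise the remaining surd.

(-√9690 + 3*√30 + 14*√19 + 16*√17)/157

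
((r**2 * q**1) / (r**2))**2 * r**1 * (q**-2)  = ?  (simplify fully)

Inside the bracket: q**1
Raise to the power 2: q**2
Multiply by r**1 * (q**-2): add exponents.

r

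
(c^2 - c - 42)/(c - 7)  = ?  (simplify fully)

c + 6

Factor: c^2 - c - 42 = (c - 7)*(c + 6)
Cancel the common factor (c - 7).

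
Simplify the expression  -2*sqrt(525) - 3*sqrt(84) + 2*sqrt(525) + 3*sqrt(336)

6*sqrt(21)

2*sqrt(525) = 10*sqrt(21); 3*sqrt(84) = 6*sqrt(21); 2*sqrt(525) = 10*sqrt(21); 3*sqrt(336) = 12*sqrt(21)
Combine: (-10 - 6 + 10 + 12)·sqrt(21) = 6*sqrt(21)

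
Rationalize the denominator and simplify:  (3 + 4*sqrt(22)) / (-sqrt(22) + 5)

(103 + 23*sqrt(22))/3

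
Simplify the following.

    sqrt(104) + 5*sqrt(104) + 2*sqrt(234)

sqrt(104) = 2*sqrt(26); 5*sqrt(104) = 10*sqrt(26); 2*sqrt(234) = 6*sqrt(26)
Combine: (2 + 10 + 6)·sqrt(26) = 18*sqrt(26)

18*sqrt(26)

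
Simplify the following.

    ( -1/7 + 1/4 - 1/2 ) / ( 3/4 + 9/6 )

-11/63

Numerator: -1/7 + 1/4 - 1/2 = -11/28
Denominator: 3/4 + 9/6 = 9/4
Divide: (-11/28) · (4/9) = -11/63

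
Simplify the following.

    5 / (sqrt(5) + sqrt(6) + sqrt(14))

Group as (sqrt(5) + sqrt(6)) + sqrt(14); multiply by (sqrt(5) + sqrt(6)) - sqrt(14), then rationalise the remaining surd.

(-20*sqrt(105) - 15*sqrt(14) + 65*sqrt(6) + 75*sqrt(5))/111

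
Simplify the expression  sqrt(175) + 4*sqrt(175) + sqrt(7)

26*sqrt(7)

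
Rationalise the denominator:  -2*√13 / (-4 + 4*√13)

(-13 - √13)/24

Multiply numerator and denominator by -4*√13 - 4.
Denominator becomes -192; numerator becomes 8*√13 + 104.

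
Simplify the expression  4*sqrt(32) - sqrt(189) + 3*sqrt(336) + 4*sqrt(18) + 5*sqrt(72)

4*sqrt(32) = 16*sqrt(2); sqrt(189) = 3*sqrt(21); 3*sqrt(336) = 12*sqrt(21); 4*sqrt(18) = 12*sqrt(2); 5*sqrt(72) = 30*sqrt(2)

9*sqrt(21) + 58*sqrt(2)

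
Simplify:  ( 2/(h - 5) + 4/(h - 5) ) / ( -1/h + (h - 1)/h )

6*h/(h^2 - 7*h + 10)

Numerator: 2/(h - 5) + 4/(h - 5) = 6/(h - 5)
Denominator: -1/h + (h - 1)/h = (h - 2)/h
Divide: (6/(h - 5)) · (h/(h - 2)) = 6*h/(h^2 - 7*h + 10)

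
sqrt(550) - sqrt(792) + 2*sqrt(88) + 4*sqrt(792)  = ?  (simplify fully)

27*sqrt(22)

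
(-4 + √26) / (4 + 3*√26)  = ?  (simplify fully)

Multiply numerator and denominator by -3*√26 + 4.
Denominator becomes -218; numerator becomes -94 + 16*√26.

(-8*√26 + 47)/109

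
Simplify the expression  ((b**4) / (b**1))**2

b**6

Inside the bracket: b**3
Raise to the power 2: b**6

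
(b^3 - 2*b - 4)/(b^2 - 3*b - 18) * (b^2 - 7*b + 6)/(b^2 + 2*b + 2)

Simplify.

(b^2 - 3*b + 2)/(b + 3)

Factor: b^3 - 2*b - 4 = (b^2 + 2*b + 2)*(b - 2);  b^2 - 3*b - 18 = (b - 6)*(b + 3);  b^2 - 7*b + 6 = (b - 1)*(b - 6)
Cancel the common factors (b^2 + 2*b + 2), (b - 6).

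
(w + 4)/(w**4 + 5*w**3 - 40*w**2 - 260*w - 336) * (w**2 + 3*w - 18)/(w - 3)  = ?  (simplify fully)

1/(w**2 - 5*w - 14)

Factor: w**4 + 5*w**3 - 40*w**2 - 260*w - 336 = (w - 7)*(w + 4)*(w + 2)*(w + 6);  w**2 + 3*w - 18 = (w + 6)*(w - 3)
Cancel the common factors (w - 3), (w + 6), (w + 4).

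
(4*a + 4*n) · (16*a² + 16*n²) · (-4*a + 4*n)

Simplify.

-256*a⁴ + 256*n⁴

Pair the conjugate factors: ((4*n)+(4*a))((4*n)-(4*a)) = -16*a² + 16*n², then repeat with the next factor.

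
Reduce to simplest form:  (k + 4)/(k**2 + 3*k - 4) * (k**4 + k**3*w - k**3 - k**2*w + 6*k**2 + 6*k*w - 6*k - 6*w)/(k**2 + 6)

k + w

Factor: k**2 + 3*k - 4 = (k - 1)*(k + 4);  k**4 + k**3*w - k**3 - k**2*w + 6*k**2 + 6*k*w - 6*k - 6*w = (k**2 + 6)*(k - 1)*(k + w)
Cancel the common factors (k**2 + 6), (k - 1), (k + 4).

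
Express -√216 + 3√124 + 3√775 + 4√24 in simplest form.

2*√6 + 21*√31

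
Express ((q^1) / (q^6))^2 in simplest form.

q^(-10)

Inside the bracket: (q^-5)
Raise to the power 2: (q^-10)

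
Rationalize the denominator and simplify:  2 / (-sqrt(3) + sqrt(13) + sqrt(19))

(-58*sqrt(3) - 6*sqrt(19) + 18*sqrt(13) + 4*sqrt(741))/147

Group as (sqrt(13) + sqrt(19)) - sqrt(3); multiply by (sqrt(13) + sqrt(19)) + sqrt(3), then rationalise the remaining surd.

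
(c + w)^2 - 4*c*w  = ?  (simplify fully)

Expand the square and combine the 4*c*w term.

(c - w)^2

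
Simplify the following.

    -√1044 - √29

√1044 = 6*√29; √29 = √29
Combine: (-6 - 1)·√29 = -7*√29

-7*√29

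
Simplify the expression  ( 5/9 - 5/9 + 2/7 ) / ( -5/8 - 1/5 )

Numerator: 5/9 - 5/9 + 2/7 = 2/7
Denominator: -5/8 - 1/5 = -33/40
Divide: (2/7) · (-40/33) = -80/231

-80/231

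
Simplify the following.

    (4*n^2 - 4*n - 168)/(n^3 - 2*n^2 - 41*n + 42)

4/(n - 1)

Factor: 4*n^2 - 4*n - 168 = 4*(n - 7)*(n + 6);  n^3 - 2*n^2 - 41*n + 42 = (n - 1)*(n + 6)*(n - 7)
Cancel the common factors (n + 6), (n - 7).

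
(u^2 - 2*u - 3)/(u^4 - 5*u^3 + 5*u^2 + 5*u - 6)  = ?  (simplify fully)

Factor: u^2 - 2*u - 3 = (u - 3)*(u + 1);  u^4 - 5*u^3 + 5*u^2 + 5*u - 6 = (u + 1)*(u - 3)*(u - 1)*(u - 2)
Cancel the common factors (u - 3), (u + 1).

1/(u^2 - 3*u + 2)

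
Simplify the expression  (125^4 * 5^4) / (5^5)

5^11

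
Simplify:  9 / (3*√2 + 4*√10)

(-27*√2 + 36*√10)/142

Multiply numerator and denominator by -4*√10 + 3*√2.
Denominator becomes -142; numerator becomes -36*√10 + 27*√2.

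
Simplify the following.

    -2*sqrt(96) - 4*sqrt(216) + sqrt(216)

-26*sqrt(6)

2*sqrt(96) = 8*sqrt(6); 4*sqrt(216) = 24*sqrt(6); sqrt(216) = 6*sqrt(6)
Combine: (-8 - 24 + 6)·sqrt(6) = -26*sqrt(6)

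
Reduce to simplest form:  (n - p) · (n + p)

Telescope via difference of squares: (n+p)(n-p) = n² - p².

n² - p²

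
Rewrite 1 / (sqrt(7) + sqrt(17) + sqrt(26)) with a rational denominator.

(-sqrt(3094) - sqrt(26) + 8*sqrt(17) + 18*sqrt(7))/236

Group as (sqrt(7) + sqrt(26)) + sqrt(17); multiply by (sqrt(7) + sqrt(26)) - sqrt(17), then rationalise the remaining surd.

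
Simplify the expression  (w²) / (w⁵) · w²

1/w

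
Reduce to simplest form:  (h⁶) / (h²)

h⁴

Quotient: h⁴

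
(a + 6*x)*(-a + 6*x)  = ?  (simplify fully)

-a^2 + 36*x^2

Difference of squares with P = 6*x, Q = a.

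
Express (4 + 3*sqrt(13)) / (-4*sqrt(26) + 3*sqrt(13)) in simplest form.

(-156*sqrt(2) - 117 - 16*sqrt(26) - 12*sqrt(13))/299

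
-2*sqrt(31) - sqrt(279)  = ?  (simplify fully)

-5*sqrt(31)

2*sqrt(31) = 2*sqrt(31); sqrt(279) = 3*sqrt(31)
Combine: (-2 - 3)·sqrt(31) = -5*sqrt(31)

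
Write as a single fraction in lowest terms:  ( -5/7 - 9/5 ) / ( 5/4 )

Numerator: -5/7 - 9/5 = -88/35
Denominator: 5/4 = 5/4
Divide: (-88/35) · (4/5) = -352/175

-352/175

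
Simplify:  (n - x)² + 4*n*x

(n + x)²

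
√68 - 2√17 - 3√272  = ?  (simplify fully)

√68 = 2*√17; 2√17 = 2*√17; 3√272 = 12*√17
Combine: (2 - 2 - 12)·√17 = -12*√17

-12*√17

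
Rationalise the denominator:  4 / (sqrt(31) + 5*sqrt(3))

Multiply numerator and denominator by -sqrt(31) + 5*sqrt(3).
Denominator becomes 44; numerator becomes -4*sqrt(31) + 20*sqrt(3).

(-sqrt(31) + 5*sqrt(3))/11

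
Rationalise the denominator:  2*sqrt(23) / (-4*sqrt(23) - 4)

(-23 + sqrt(23))/44

Multiply numerator and denominator by -4 + 4*sqrt(23).
Denominator becomes -352; numerator becomes -8*sqrt(23) + 184.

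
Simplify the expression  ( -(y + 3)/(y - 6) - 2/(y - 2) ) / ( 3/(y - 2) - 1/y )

Numerator: -(y + 3)/(y - 6) - 2/(y - 2) = (-y^2 - 3*y + 18)/(y^2 - 8*y + 12)
Denominator: 3/(y - 2) - 1/y = (2*y + 2)/(y^2 - 2*y)
Divide: ((-y^2 - 3*y + 18)/(y^2 - 8*y + 12)) · ((y^2 - 2*y)/(2*y + 2)) = (-y^3 - 3*y^2 + 18*y)/(2*y^2 - 10*y - 12)

(-y^3 - 3*y^2 + 18*y)/(2*y^2 - 10*y - 12)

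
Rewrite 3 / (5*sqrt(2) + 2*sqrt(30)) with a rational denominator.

Multiply numerator and denominator by -2*sqrt(30) + 5*sqrt(2).
Denominator becomes -70; numerator becomes -6*sqrt(30) + 15*sqrt(2).

(-15*sqrt(2) + 6*sqrt(30))/70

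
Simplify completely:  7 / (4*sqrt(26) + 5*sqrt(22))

(-28*sqrt(26) + 35*sqrt(22))/134

Multiply numerator and denominator by -4*sqrt(26) + 5*sqrt(22).
Denominator becomes 134; numerator becomes -28*sqrt(26) + 35*sqrt(22).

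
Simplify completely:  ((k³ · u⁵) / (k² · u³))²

k²*u⁴

Inside the bracket: k¹ · u²
Raise to the power 2: k² · u⁴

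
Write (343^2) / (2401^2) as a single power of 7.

343^2 = 7^6; 2401^2 = 7^8
Combine exponents: 7^(-2)

7^(-2)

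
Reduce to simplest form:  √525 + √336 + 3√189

√525 = 5*√21; √336 = 4*√21; 3√189 = 9*√21
Combine: (5 + 4 + 9)·√21 = 18*√21

18*√21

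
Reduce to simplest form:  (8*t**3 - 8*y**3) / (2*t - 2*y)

4*t**2 + 4*t*y + 4*y**2

Apply the difference-of-cubes factorisation and cancel (2*t - 2*y).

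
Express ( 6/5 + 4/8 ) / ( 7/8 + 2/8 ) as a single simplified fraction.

Numerator: 6/5 + 4/8 = 17/10
Denominator: 7/8 + 2/8 = 9/8
Divide: (17/10) · (8/9) = 68/45

68/45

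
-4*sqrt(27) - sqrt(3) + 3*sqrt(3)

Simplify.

-10*sqrt(3)

4*sqrt(27) = 12*sqrt(3); sqrt(3) = sqrt(3); 3*sqrt(3) = 3*sqrt(3)
Combine: (-12 - 1 + 3)·sqrt(3) = -10*sqrt(3)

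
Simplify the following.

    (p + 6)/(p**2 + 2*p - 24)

Factor: p**2 + 2*p - 24 = (p + 6)*(p - 4)
Cancel the common factor (p + 6).

1/(p - 4)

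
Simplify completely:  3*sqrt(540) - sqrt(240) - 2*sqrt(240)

3*sqrt(540) = 18*sqrt(15); sqrt(240) = 4*sqrt(15); 2*sqrt(240) = 8*sqrt(15)
Combine: (18 - 4 - 8)·sqrt(15) = 6*sqrt(15)

6*sqrt(15)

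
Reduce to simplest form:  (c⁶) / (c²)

c⁴

Quotient: c⁴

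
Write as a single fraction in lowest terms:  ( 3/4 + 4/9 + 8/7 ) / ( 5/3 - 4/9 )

589/308

Numerator: 3/4 + 4/9 + 8/7 = 589/252
Denominator: 5/3 - 4/9 = 11/9
Divide: (589/252) · (9/11) = 589/308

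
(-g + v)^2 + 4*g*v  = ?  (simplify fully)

(g + v)^2

Expand the square and combine the 4*g*v term.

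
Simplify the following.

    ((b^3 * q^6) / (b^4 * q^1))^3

q^15/b^3

Inside the bracket: (b^-1) * q^5
Raise to the power 3: (b^-3) * q^15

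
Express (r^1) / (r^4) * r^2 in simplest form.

1/r

Quotient: (r^-3)
Multiply by r^2: add exponents.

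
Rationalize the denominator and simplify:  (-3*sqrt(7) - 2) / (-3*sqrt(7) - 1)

Multiply numerator and denominator by -1 + 3*sqrt(7).
Denominator becomes -62; numerator becomes -61 - 3*sqrt(7).

(3*sqrt(7) + 61)/62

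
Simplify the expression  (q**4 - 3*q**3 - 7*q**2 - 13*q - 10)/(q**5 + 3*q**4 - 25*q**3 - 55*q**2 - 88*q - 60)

1/(q + 6)

Factor: q**4 - 3*q**3 - 7*q**2 - 13*q - 10 = (q + 1)*(q - 5)*(q**2 + q + 2);  q**5 + 3*q**4 - 25*q**3 - 55*q**2 - 88*q - 60 = (q + 6)*(q + 1)*(q**2 + q + 2)*(q - 5)
Cancel the common factors (q**2 + q + 2), (q + 1), (q - 5).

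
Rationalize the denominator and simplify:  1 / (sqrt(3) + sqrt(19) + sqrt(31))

(-2*sqrt(1767) - 9*sqrt(31) + 15*sqrt(19) + 47*sqrt(3))/147

Group as (sqrt(3) + sqrt(19)) + sqrt(31); multiply by (sqrt(3) + sqrt(19)) - sqrt(31), then rationalise the remaining surd.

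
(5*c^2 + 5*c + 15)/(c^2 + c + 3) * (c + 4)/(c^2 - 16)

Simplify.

Factor: 5*c^2 + 5*c + 15 = 5*(c^2 + c + 3);  c^2 - 16 = (c + 4)*(c - 4)
Cancel the common factors (c^2 + c + 3), (c + 4).

5/(c - 4)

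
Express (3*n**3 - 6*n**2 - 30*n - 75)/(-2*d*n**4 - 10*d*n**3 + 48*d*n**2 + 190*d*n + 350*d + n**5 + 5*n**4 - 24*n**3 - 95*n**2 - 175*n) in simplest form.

Factor: 3*n**3 - 6*n**2 - 30*n - 75 = 3*(n - 5)*(n**2 + 3*n + 5);  -2*d*n**4 - 10*d*n**3 + 48*d*n**2 + 190*d*n + 350*d + n**5 + 5*n**4 - 24*n**3 - 95*n**2 - 175*n = (n**2 + 3*n + 5)*(-2*d + n)*(n + 7)*(n - 5)
Cancel the common factors (n**2 + 3*n + 5), (n - 5).

-3/(2*d*n + 14*d - n**2 - 7*n)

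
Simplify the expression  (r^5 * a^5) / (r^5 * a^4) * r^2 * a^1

Quotient: a^1
Multiply by r^2 * a^1: add exponents.

a^2*r^2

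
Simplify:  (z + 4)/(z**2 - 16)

Factor: z**2 - 16 = (z + 4)*(z - 4)
Cancel the common factor (z + 4).

1/(z - 4)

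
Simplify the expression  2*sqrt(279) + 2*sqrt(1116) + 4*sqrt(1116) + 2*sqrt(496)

50*sqrt(31)

2*sqrt(279) = 6*sqrt(31); 2*sqrt(1116) = 12*sqrt(31); 4*sqrt(1116) = 24*sqrt(31); 2*sqrt(496) = 8*sqrt(31)
Combine: (6 + 12 + 24 + 8)·sqrt(31) = 50*sqrt(31)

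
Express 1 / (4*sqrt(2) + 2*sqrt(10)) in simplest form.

Multiply numerator and denominator by -2*sqrt(10) + 4*sqrt(2).
Denominator becomes -8; numerator becomes -2*sqrt(10) + 4*sqrt(2).

(-2*sqrt(2) + sqrt(10))/4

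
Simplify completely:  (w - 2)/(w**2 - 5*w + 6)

Factor: w**2 - 5*w + 6 = (w - 2)*(w - 3)
Cancel the common factor (w - 2).

1/(w - 3)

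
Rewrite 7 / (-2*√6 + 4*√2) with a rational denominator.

(7*√6 + 14*√2)/4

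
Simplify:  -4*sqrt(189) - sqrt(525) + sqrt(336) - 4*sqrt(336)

-29*sqrt(21)

4*sqrt(189) = 12*sqrt(21); sqrt(525) = 5*sqrt(21); sqrt(336) = 4*sqrt(21); 4*sqrt(336) = 16*sqrt(21)
Combine: (-12 - 5 + 4 - 16)·sqrt(21) = -29*sqrt(21)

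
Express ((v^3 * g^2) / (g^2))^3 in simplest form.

Inside the bracket: v^3
Raise to the power 3: v^9

v^9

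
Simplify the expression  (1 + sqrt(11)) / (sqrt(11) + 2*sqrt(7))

(-11 - sqrt(11) + 2*sqrt(7) + 2*sqrt(77))/17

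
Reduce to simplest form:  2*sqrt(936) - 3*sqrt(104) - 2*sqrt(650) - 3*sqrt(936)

2*sqrt(936) = 12*sqrt(26); 3*sqrt(104) = 6*sqrt(26); 2*sqrt(650) = 10*sqrt(26); 3*sqrt(936) = 18*sqrt(26)
Combine: (12 - 6 - 10 - 18)·sqrt(26) = -22*sqrt(26)

-22*sqrt(26)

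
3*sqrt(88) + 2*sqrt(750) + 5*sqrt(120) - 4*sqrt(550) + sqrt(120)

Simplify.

3*sqrt(88) = 6*sqrt(22); 2*sqrt(750) = 10*sqrt(30); 5*sqrt(120) = 10*sqrt(30); 4*sqrt(550) = 20*sqrt(22); sqrt(120) = 2*sqrt(30)

-14*sqrt(22) + 22*sqrt(30)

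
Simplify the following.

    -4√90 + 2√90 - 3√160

-18*√10

4√90 = 12*√10; 2√90 = 6*√10; 3√160 = 12*√10
Combine: (-12 + 6 - 12)·√10 = -18*√10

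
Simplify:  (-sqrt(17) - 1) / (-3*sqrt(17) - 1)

Multiply numerator and denominator by -1 + 3*sqrt(17).
Denominator becomes -152; numerator becomes -50 - 2*sqrt(17).

(sqrt(17) + 25)/76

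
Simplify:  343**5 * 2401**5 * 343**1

7**38

343**5 = 7**15; 2401**5 = 7**20; 343**1 = 7**3
Combine exponents: 7**38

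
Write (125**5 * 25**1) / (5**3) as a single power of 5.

5**14

125**5 = 5**15; 25**1 = 5**2; 5**3 = 5**3
Combine exponents: 5**14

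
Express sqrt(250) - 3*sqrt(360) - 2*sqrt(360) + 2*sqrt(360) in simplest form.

sqrt(250) = 5*sqrt(10); 3*sqrt(360) = 18*sqrt(10); 2*sqrt(360) = 12*sqrt(10); 2*sqrt(360) = 12*sqrt(10)
Combine: (5 - 18 - 12 + 12)·sqrt(10) = -13*sqrt(10)

-13*sqrt(10)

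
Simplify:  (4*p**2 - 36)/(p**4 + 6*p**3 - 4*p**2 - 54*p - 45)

Factor: 4*p**2 - 36 = 4*(p - 3)*(p + 3);  p**4 + 6*p**3 - 4*p**2 - 54*p - 45 = (p + 1)*(p + 3)*(p + 5)*(p - 3)
Cancel the common factors (p - 3), (p + 3).

4/(p**2 + 6*p + 5)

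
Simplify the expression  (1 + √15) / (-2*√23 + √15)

Multiply numerator and denominator by √15 + 2*√23.
Denominator becomes -77; numerator becomes √15 + 2*√23 + 15 + 2*√345.

(-2*√345 - 15 - 2*√23 - √15)/77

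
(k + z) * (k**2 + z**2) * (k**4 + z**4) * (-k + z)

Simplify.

-k**8 + z**8

(z+k)(z-k) = -k**2 + z**2; continue pairing.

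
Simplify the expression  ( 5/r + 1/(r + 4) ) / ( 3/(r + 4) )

(6*r + 20)/(3*r)

Numerator: 5/r + 1/(r + 4) = (6*r + 20)/(r**2 + 4*r)
Denominator: 3/(r + 4) = 3/(r + 4)
Divide: ((6*r + 20)/(r**2 + 4*r)) · (r/3 + 4/3) = (6*r + 20)/(3*r)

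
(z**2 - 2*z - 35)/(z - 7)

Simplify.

Factor: z**2 - 2*z - 35 = (z + 5)*(z - 7)
Cancel the common factor (z - 7).

z + 5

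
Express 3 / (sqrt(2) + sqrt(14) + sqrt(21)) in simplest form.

(-28*sqrt(3) - 5*sqrt(21) + 9*sqrt(14) + 33*sqrt(2))/29

Group as (sqrt(2) + sqrt(21)) + sqrt(14); multiply by (sqrt(2) + sqrt(21)) - sqrt(14), then rationalise the remaining surd.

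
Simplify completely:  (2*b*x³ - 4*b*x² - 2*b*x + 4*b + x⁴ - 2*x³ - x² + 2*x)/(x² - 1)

2*b*x - 4*b + x² - 2*x

Factor: 2*b*x³ - 4*b*x² - 2*b*x + 4*b + x⁴ - 2*x³ - x² + 2*x = (2*b + x)·(x + 1)·(x - 2)·(x - 1);  x² - 1 = (x - 1)·(x + 1)
Cancel the common factors (x + 1), (x - 1).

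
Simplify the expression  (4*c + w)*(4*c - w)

Product of conjugates: (P+Q)(P-Q) = P**2 - Q**2.

16*c**2 - w**2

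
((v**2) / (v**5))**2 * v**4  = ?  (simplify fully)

Inside the bracket: (v**-3)
Raise to the power 2: (v**-6)
Multiply by v**4: add exponents.

v**(-2)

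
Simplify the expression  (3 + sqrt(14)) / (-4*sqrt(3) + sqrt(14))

(-4*sqrt(42) - 12*sqrt(3) - 14 - 3*sqrt(14))/34

Multiply numerator and denominator by sqrt(14) + 4*sqrt(3).
Denominator becomes -34; numerator becomes 3*sqrt(14) + 14 + 12*sqrt(3) + 4*sqrt(42).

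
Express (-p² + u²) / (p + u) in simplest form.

-p + u

-p² + u² factors as -(p - u)*(p + u).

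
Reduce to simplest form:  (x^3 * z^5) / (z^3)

x^3*z^2

Quotient: x^3 * z^2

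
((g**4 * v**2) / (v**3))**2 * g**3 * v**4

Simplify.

Inside the bracket: g**4 * (v**-1)
Raise to the power 2: g**8 * (v**-2)
Multiply by g**3 * v**4: add exponents.

g**11*v**2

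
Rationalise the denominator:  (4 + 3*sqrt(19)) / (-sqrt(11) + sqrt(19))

Multiply numerator and denominator by sqrt(11) + sqrt(19).
Denominator becomes 8; numerator becomes 4*sqrt(11) + 4*sqrt(19) + 3*sqrt(209) + 57.

(4*sqrt(11) + 4*sqrt(19) + 3*sqrt(209) + 57)/8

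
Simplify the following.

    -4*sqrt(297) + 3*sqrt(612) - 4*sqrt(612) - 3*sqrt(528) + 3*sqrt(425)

4*sqrt(297) = 12*sqrt(33); 3*sqrt(612) = 18*sqrt(17); 4*sqrt(612) = 24*sqrt(17); 3*sqrt(528) = 12*sqrt(33); 3*sqrt(425) = 15*sqrt(17)

-24*sqrt(33) + 9*sqrt(17)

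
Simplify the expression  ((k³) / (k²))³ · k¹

k⁴

Inside the bracket: k¹
Raise to the power 3: k³
Multiply by k¹: add exponents.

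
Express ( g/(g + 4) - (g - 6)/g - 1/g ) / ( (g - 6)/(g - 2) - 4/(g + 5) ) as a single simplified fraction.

Numerator: g/(g + 4) - (g - 6)/g - 1/g = (g + 20)/(g² + 4*g)
Denominator: (g - 6)/(g - 2) - 4/(g + 5) = (g² - 5*g - 22)/(g² + 3*g - 10)
Divide: ((g + 20)/(g² + 4*g)) · ((g² + 3*g - 10)/(g² - 5*g - 22)) = (g³ + 23*g² + 50*g - 200)/(g⁴ - g³ - 42*g² - 88*g)

(g³ + 23*g² + 50*g - 200)/(g⁴ - g³ - 42*g² - 88*g)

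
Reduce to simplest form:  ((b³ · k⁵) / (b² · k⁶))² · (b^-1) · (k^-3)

Inside the bracket: b¹ · (k^-1)
Raise to the power 2: b² · (k^-2)
Multiply by (b^-1) · (k^-3): add exponents.

b/k⁵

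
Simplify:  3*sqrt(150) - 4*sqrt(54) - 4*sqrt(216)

3*sqrt(150) = 15*sqrt(6); 4*sqrt(54) = 12*sqrt(6); 4*sqrt(216) = 24*sqrt(6)
Combine: (15 - 12 - 24)·sqrt(6) = -21*sqrt(6)

-21*sqrt(6)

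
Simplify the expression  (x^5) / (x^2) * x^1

Quotient: x^3
Multiply by x^1: add exponents.

x^4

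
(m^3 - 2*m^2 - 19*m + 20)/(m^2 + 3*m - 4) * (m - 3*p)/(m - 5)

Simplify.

Factor: m^3 - 2*m^2 - 19*m + 20 = (m - 1)*(m + 4)*(m - 5);  m^2 + 3*m - 4 = (m + 4)*(m - 1)
Cancel the common factors (m + 4), (m - 1), (m - 5).

m - 3*p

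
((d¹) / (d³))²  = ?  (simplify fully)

d^(-4)

Inside the bracket: (d^-2)
Raise to the power 2: (d^-4)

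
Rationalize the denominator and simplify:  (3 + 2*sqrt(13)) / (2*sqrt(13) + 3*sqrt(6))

(-52 - 6*sqrt(13) + 9*sqrt(6) + 6*sqrt(78))/2

Multiply numerator and denominator by -3*sqrt(6) + 2*sqrt(13).
Denominator becomes -2; numerator becomes -6*sqrt(78) - 9*sqrt(6) + 6*sqrt(13) + 52.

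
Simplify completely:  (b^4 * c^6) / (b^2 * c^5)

Quotient: b^2 * c^1

b^2*c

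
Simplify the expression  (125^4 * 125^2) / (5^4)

5^14

125^4 = 5^12; 125^2 = 5^6; 5^4 = 5^4
Combine exponents: 5^14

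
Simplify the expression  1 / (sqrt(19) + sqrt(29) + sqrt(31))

Group as (sqrt(19) + sqrt(31)) + sqrt(29); multiply by (sqrt(19) + sqrt(31)) - sqrt(29), then rationalise the remaining surd.

(-2*sqrt(17081) + 17*sqrt(31) + 21*sqrt(29) + 41*sqrt(19))/1915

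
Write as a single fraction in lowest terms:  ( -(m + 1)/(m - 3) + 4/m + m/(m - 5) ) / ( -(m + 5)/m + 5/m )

(-5*m^2 + 27*m - 60)/(m^3 - 8*m^2 + 15*m)

Numerator: -(m + 1)/(m - 3) + 4/m + m/(m - 5) = (5*m^2 - 27*m + 60)/(m^3 - 8*m^2 + 15*m)
Denominator: -(m + 5)/m + 5/m = -1
Divide: ((5*m^2 - 27*m + 60)/(m^3 - 8*m^2 + 15*m)) · (-1) = (-5*m^2 + 27*m - 60)/(m^3 - 8*m^2 + 15*m)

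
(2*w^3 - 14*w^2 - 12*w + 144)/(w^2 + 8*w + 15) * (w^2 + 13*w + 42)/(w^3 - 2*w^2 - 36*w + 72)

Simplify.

(2*w^2 + 6*w - 56)/(w^2 + 3*w - 10)

Factor: 2*w^3 - 14*w^2 - 12*w + 144 = 2*(w - 4)*(w + 3)*(w - 6);  w^2 + 8*w + 15 = (w + 3)*(w + 5);  w^2 + 13*w + 42 = (w + 6)*(w + 7);  w^3 - 2*w^2 - 36*w + 72 = (w - 2)*(w + 6)*(w - 6)
Cancel the common factors (w + 6), (w + 3), (w - 6).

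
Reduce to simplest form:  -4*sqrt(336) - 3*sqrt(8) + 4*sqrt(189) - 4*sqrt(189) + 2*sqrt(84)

-12*sqrt(21) - 6*sqrt(2)

4*sqrt(336) = 16*sqrt(21); 3*sqrt(8) = 6*sqrt(2); 4*sqrt(189) = 12*sqrt(21); 4*sqrt(189) = 12*sqrt(21); 2*sqrt(84) = 4*sqrt(21)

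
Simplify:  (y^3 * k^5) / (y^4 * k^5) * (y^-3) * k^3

k^3/y^4

Quotient: (y^-1)
Multiply by (y^-3) * k^3: add exponents.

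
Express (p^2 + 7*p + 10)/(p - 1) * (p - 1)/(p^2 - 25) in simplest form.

(p + 2)/(p - 5)

Factor: p^2 + 7*p + 10 = (p + 2)*(p + 5);  p^2 - 25 = (p - 5)*(p + 5)
Cancel the common factors (p + 5), (p - 1).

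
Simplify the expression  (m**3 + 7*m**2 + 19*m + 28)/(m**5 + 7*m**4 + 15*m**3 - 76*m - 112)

Factor: m**3 + 7*m**2 + 19*m + 28 = (m**2 + 3*m + 7)*(m + 4);  m**5 + 7*m**4 + 15*m**3 - 76*m - 112 = (m + 4)*(m + 2)*(m**2 + 3*m + 7)*(m - 2)
Cancel the common factors (m**2 + 3*m + 7), (m + 4).

1/(m**2 - 4)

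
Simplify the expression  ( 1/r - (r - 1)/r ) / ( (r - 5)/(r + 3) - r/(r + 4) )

(r³ + 5*r² - 2*r - 24)/(4*r² + 20*r)

Numerator: 1/r - (r - 1)/r = (-r + 2)/r
Denominator: (r - 5)/(r + 3) - r/(r + 4) = (-4*r - 20)/(r² + 7*r + 12)
Divide: ((-r + 2)/r) · ((r² + 7*r + 12)/(-4*r - 20)) = (r³ + 5*r² - 2*r - 24)/(4*r² + 20*r)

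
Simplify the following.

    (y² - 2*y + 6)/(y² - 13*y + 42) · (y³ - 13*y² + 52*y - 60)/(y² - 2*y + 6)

Factor: y² - 13*y + 42 = (y - 6)·(y - 7);  y³ - 13*y² + 52*y - 60 = (y - 5)·(y - 6)·(y - 2)
Cancel the common factors (y² - 2*y + 6), (y - 6).

(y² - 7*y + 10)/(y - 7)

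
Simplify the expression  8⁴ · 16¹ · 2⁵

2^21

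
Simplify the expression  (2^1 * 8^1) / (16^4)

2^(-12)

2^1 = 2^1; 8^1 = 2^3; 16^4 = 2^16
Combine exponents: 2^(-12)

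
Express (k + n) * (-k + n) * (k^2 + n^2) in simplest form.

-k^4 + n^4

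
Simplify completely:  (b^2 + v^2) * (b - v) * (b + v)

b^4 - v^4

Telescope via difference of squares: (b+v)(b-v) = b^2 - v^2, then repeat with the next factor.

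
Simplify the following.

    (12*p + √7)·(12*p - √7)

Product of conjugates: (P+Q)(P-Q) = P^2 - Q^2.

144*p² - 7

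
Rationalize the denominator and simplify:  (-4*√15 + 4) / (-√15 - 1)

(-4*√15 + 32)/7

Multiply numerator and denominator by -1 + √15.
Denominator becomes -14; numerator becomes -64 + 8*√15.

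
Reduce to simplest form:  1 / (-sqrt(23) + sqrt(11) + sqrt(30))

(-9*sqrt(23) + 2*sqrt(30) + 21*sqrt(11) + sqrt(7590))/498

Group as (sqrt(11) + sqrt(30)) - sqrt(23); multiply by (sqrt(11) + sqrt(30)) + sqrt(23), then rationalise the remaining surd.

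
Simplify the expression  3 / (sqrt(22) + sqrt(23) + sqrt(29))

(-3*sqrt(14674) + 24*sqrt(29) + 42*sqrt(23) + 45*sqrt(22))/884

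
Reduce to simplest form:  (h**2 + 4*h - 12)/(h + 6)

h - 2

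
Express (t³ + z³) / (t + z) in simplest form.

t² - t*z + z²

Apply the sum-of-cubes factorisation and cancel (t + z).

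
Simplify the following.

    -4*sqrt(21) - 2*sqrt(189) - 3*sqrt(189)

4*sqrt(21) = 4*sqrt(21); 2*sqrt(189) = 6*sqrt(21); 3*sqrt(189) = 9*sqrt(21)
Combine: (-4 - 6 - 9)·sqrt(21) = -19*sqrt(21)

-19*sqrt(21)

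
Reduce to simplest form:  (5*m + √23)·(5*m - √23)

25*m² - 23

Product of conjugates: (P+Q)(P-Q) = P^2 - Q^2.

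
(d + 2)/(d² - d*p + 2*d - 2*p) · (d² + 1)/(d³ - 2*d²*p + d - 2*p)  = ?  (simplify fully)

Factor: d² - d*p + 2*d - 2*p = (d - p)·(d + 2);  d³ - 2*d²*p + d - 2*p = (d² + 1)·(d - 2*p)
Cancel the common factors (d² + 1), (d + 2).

1/(d² - 3*d*p + 2*p²)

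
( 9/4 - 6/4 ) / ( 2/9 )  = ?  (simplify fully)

27/8

Numerator: 9/4 - 6/4 = 3/4
Denominator: 2/9 = 2/9
Divide: (3/4) · (9/2) = 27/8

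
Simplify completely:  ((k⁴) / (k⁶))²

k^(-4)

Inside the bracket: (k^-2)
Raise to the power 2: (k^-4)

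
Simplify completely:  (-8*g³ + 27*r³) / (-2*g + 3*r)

4*g² + 6*g*r + 9*r²

(3*r)^3 - (2*g)^3 = (-2*g + 3*r)(4*g² + 6*g*r + 9*r²).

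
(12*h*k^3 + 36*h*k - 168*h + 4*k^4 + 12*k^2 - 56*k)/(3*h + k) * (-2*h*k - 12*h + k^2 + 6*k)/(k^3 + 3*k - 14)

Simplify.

-8*h*k - 48*h + 4*k^2 + 24*k

Factor: 12*h*k^3 + 36*h*k - 168*h + 4*k^4 + 12*k^2 - 56*k = 4*(k - 2)*(3*h + k)*(k^2 + 2*k + 7);  -2*h*k - 12*h + k^2 + 6*k = (-2*h + k)*(k + 6);  k^3 + 3*k - 14 = (k^2 + 2*k + 7)*(k - 2)
Cancel the common factors (k^2 + 2*k + 7), (k - 2), (3*h + k).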